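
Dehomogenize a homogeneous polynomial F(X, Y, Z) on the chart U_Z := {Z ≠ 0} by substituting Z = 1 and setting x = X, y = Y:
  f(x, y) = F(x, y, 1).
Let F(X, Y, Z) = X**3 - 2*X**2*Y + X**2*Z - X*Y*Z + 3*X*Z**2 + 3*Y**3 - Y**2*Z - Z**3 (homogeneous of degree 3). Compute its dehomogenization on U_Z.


f(x, y) = x**3 - 2*x**2*y + x**2 - x*y + 3*x + 3*y**3 - y**2 - 1

On U_Z we set Z = 1. Each monomial c·X^i·Y^j·Z^k in F becomes c·x^i·y^j·1^k = c·x^i·y^j.
Substituting Z = 1: F(X, Y, 1) = x**3 - 2*x**2*y + x**2 - x*y + 3*x + 3*y**3 - y**2 - 1.
Note: deg(f) ≤ deg(F) = 3; strict inequality happens when F is divisible by Z (lost terms).


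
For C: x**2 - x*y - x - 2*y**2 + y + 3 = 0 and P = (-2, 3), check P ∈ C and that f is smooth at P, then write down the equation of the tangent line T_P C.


Tangent line at P: -8*x - 9*y + 11 = 0.

Step 1: f(-2, 3) = 0, so P lies on C.
Step 2: partial derivatives
  f_x(x, y) = 2*x - y - 1, f_y(x, y) = -x - 4*y + 1.
  f_x(P) = -8, f_y(P) = -9 (gradient nonzero, so P is smooth).
Step 3: tangent line at P: -8·(x − -2) + -9·(y − 3) = 0.
Expanding: -8*x - 9*y + 11 = 0.


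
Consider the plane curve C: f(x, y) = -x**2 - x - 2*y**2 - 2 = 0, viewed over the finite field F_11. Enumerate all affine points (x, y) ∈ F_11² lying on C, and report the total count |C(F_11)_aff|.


Affine F_11-points: {(1, 3), (1, 8), (3, 2), (3, 9), (4, 0), (6, 0), (7, 2), (7, 9), (9, 3), (9, 8)}; count = 10.

For each of the 121 pairs (x, y) ∈ F_11², evaluate f(x, y) mod 11. Record the zeros.
  x = 0: [0↦9, 1↦7, 2↦1, 3↦2, 4↦10, 5↦3, 6↦3, 7↦10, 8↦2, 9↦1, 10↦7]  zeros at y ∈ ∅
  x = 1: [0↦7, 1↦5, 2↦10, 3↦0, 4↦8, 5↦1, 6↦1, 7↦8, 8↦0, 9↦10, 10↦5]  zeros at y ∈ {3, 8}
  x = 2: [0↦3, 1↦1, 2↦6, 3↦7, 4↦4, 5↦8, 6↦8, 7↦4, 8↦7, 9↦6, 10↦1]  zeros at y ∈ ∅
  x = 3: [0↦8, 1↦6, 2↦0, 3↦1, 4↦9, 5↦2, 6↦2, 7↦9, 8↦1, 9↦0, 10↦6]  zeros at y ∈ {2, 9}
  x = 4: [0↦0, 1↦9, 2↦3, 3↦4, 4↦1, 5↦5, 6↦5, 7↦1, 8↦4, 9↦3, 10↦9]  zeros at y ∈ {0}
  x = 5: [0↦1, 1↦10, 2↦4, 3↦5, 4↦2, 5↦6, 6↦6, 7↦2, 8↦5, 9↦4, 10↦10]  zeros at y ∈ ∅
  x = 6: [0↦0, 1↦9, 2↦3, 3↦4, 4↦1, 5↦5, 6↦5, 7↦1, 8↦4, 9↦3, 10↦9]  zeros at y ∈ {0}
  x = 7: [0↦8, 1↦6, 2↦0, 3↦1, 4↦9, 5↦2, 6↦2, 7↦9, 8↦1, 9↦0, 10↦6]  zeros at y ∈ {2, 9}
  x = 8: [0↦3, 1↦1, 2↦6, 3↦7, 4↦4, 5↦8, 6↦8, 7↦4, 8↦7, 9↦6, 10↦1]  zeros at y ∈ ∅
  x = 9: [0↦7, 1↦5, 2↦10, 3↦0, 4↦8, 5↦1, 6↦1, 7↦8, 8↦0, 9↦10, 10↦5]  zeros at y ∈ {3, 8}
  x = 10: [0↦9, 1↦7, 2↦1, 3↦2, 4↦10, 5↦3, 6↦3, 7↦10, 8↦2, 9↦1, 10↦7]  zeros at y ∈ ∅
Collecting zeros: affine points = {(1, 3), (1, 8), (3, 2), (3, 9), (4, 0), (6, 0), (7, 2), (7, 9), (9, 3), (9, 8)}.
Total count |C(F_11)_aff| = 10.


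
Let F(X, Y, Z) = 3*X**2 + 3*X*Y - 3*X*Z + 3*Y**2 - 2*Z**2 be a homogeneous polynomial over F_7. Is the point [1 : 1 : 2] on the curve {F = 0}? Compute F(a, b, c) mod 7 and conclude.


F(1,1,2) ≡ 2 (mod 7); P is NOT on the curve.

Evaluate F(1, 1, 2) term-by-term (mod 7).
  3*X**2 ↦ 3·1·1·1 = 3
  3*X*Y ↦ 3·1·1·1 = 3
  -3*X*Z ↦ -3·1·1·2 = -6
  3*Y**2 ↦ 3·1·1·1 = 3
  -2*Z**2 ↦ -2·1·1·4 = -8
Sum: F(1, 1, 2) = (3) + (3) + (-6) + (3) + (-8) = -5.
Reducing mod 7: -5 ≡ 2 (mod 7).
Since F(a, b, c) ≡ 2 ≠ 0 (mod 7), P does NOT lie on the curve.


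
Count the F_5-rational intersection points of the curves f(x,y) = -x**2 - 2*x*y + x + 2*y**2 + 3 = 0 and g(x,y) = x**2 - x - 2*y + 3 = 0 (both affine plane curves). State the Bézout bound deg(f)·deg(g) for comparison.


Common zeros: {(0, 4)}; count = 1; Bézout bound = 4.

deg(f) = 2, deg(g) = 2, so Bézout bound = 4.
Scan x ∈ F_5. For each x, list the y ∈ F_5 with f(x, y) ≡ 0 and those with g(x, y) ≡ 0 (mod 5); the common zeros in that column are the intersection.
  x = 0: f ≡ 0 at y ∈ {1, 4}; g ≡ 0 at y ∈ {4}; common: {4}.
  x = 1: f ≡ 0 at y ∈ {3}; g ≡ 0 at y ∈ {4}; common: ∅.
  x = 2: f ≡ 0 at y ∈ ∅; g ≡ 0 at y ∈ {0}; common: ∅.
  x = 3: f ≡ 0 at y ∈ {4}; g ≡ 0 at y ∈ {2}; common: ∅.
  x = 4: f ≡ 0 at y ∈ {1, 3}; g ≡ 0 at y ∈ {0}; common: ∅.
Collecting: common zeros = {(0, 4)}, so the count is 1.
Comparison with the Bézout bound: 1 ≤ 4 = deg(f)·deg(g), as expected for curves with no common component (the affine F_5-count falls short of the bound because intersections may lie at infinity, over extension fields, or carry multiplicity).


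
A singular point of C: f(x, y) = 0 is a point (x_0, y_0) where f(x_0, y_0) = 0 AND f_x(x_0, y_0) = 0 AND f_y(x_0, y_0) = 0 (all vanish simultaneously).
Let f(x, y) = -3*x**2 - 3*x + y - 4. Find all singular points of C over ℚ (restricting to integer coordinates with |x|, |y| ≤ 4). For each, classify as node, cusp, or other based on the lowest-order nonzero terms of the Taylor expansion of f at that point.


No singular points in the scanned grid; C is smooth there.

Compute partial derivatives:
  f_x = -6*x - 3.
  f_y = 1.
f_y = 1 is a nonzero constant, so f_y never vanishes: no point (x, y) can satisfy f = f_x = f_y = 0. In particular no (x, y) ∈ {−4, ..., 4}² is singular; the curve is smooth.


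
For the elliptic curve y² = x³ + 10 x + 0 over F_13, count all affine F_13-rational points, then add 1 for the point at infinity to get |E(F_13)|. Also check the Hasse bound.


Affine points = {(0, 0), (4, 0), (6, 4), (6, 9), (7, 6), (7, 7), (9, 0)}; affine count = 7; |E(F_13)| = 8.

Discriminant check: Δ ∝ 4a³ + 27b² = 4·10³ + 27·0² = 4·1000 + 27·0 ≡ 9 (mod 13). Nonzero ⇒ E is nonsingular.
For each x ∈ F_13, compute rhs = x³ + 10·x + 0 mod 13, then count y ∈ F_13 with y² ≡ rhs.
  x = 0: rhs = 0, matching y values: 0 (1 points).
  x = 1: rhs = 11, matching y values: none (0 points).
  x = 2: rhs = 2, matching y values: none (0 points).
  x = 3: rhs = 5, matching y values: none (0 points).
  x = 4: rhs = 0, matching y values: 0 (1 points).
  x = 5: rhs = 6, matching y values: none (0 points).
  x = 6: rhs = 3, matching y values: 4, 9 (2 points).
  x = 7: rhs = 10, matching y values: 6, 7 (2 points).
  x = 8: rhs = 7, matching y values: none (0 points).
  x = 9: rhs = 0, matching y values: 0 (1 points).
  x = 10: rhs = 8, matching y values: none (0 points).
  x = 11: rhs = 11, matching y values: none (0 points).
  x = 12: rhs = 2, matching y values: none (0 points).
Total affine count: 7.
Full point count |E(F_13)| = 7 + 1 = 8.
Hasse bound: |8 − (13+1)| = |-6| = 6 ≤ 2√13 ≈ 7.2111 ✓.


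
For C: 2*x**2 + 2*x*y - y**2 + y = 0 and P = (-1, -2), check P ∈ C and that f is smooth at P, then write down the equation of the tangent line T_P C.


Tangent line at P: -8*x + 3*y - 2 = 0.

Step 1: f(-1, -2) = 0, so P lies on C.
Step 2: partial derivatives
  f_x(x, y) = 4*x + 2*y, f_y(x, y) = 2*x - 2*y + 1.
  f_x(P) = -8, f_y(P) = 3 (gradient nonzero, so P is smooth).
Step 3: tangent line at P: -8·(x − -1) + 3·(y − -2) = 0.
Expanding: -8*x + 3*y - 2 = 0.


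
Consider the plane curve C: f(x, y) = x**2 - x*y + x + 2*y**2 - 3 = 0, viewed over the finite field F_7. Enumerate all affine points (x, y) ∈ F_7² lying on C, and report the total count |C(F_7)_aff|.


Affine F_7-points: {(1, 1), (1, 3), (2, 2), (2, 6), (3, 6), (6, 1), (6, 2)}; count = 7.

For each of the 49 pairs (x, y) ∈ F_7², evaluate f(x, y) mod 7. Record the zeros.
  x = 0: [0↦4, 1↦6, 2↦5, 3↦1, 4↦1, 5↦5, 6↦6]  zeros at y ∈ ∅
  x = 1: [0↦6, 1↦0, 2↦5, 3↦0, 4↦6, 5↦2, 6↦2]  zeros at y ∈ {1, 3}
  x = 2: [0↦3, 1↦3, 2↦0, 3↦1, 4↦6, 5↦1, 6↦0]  zeros at y ∈ {2, 6}
  x = 3: [0↦2, 1↦1, 2↦4, 3↦4, 4↦1, 5↦2, 6↦0]  zeros at y ∈ {6}
  x = 4: [0↦3, 1↦1, 2↦3, 3↦2, 4↦5, 5↦5, 6↦2]  zeros at y ∈ ∅
  x = 5: [0↦6, 1↦3, 2↦4, 3↦2, 4↦4, 5↦3, 6↦6]  zeros at y ∈ ∅
  x = 6: [0↦4, 1↦0, 2↦0, 3↦4, 4↦5, 5↦3, 6↦5]  zeros at y ∈ {1, 2}
Collecting zeros: affine points = {(1, 1), (1, 3), (2, 2), (2, 6), (3, 6), (6, 1), (6, 2)}.
Total count |C(F_7)_aff| = 7.


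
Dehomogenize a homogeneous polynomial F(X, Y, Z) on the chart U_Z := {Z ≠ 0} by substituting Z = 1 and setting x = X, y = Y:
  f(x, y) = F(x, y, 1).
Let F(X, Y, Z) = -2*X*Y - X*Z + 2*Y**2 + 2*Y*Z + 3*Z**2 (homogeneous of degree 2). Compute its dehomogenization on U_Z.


f(x, y) = -2*x*y - x + 2*y**2 + 2*y + 3

On U_Z we set Z = 1. Each monomial c·X^i·Y^j·Z^k in F becomes c·x^i·y^j·1^k = c·x^i·y^j.
Substituting Z = 1: F(X, Y, 1) = -2*x*y - x + 2*y**2 + 2*y + 3.
Note: deg(f) ≤ deg(F) = 2; strict inequality happens when F is divisible by Z (lost terms).


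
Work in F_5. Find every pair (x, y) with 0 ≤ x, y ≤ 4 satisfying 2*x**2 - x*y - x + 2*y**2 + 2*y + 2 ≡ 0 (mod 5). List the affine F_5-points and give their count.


Affine F_5-points: {(2, 1), (2, 4), (3, 4), (4, 0), (4, 1)}; count = 5.

For each of the 25 pairs (x, y) ∈ F_5², evaluate f(x, y) mod 5. Record the zeros.
  x = 0: [0↦2, 1↦1, 2↦4, 3↦1, 4↦2]  zeros at y ∈ ∅
  x = 1: [0↦3, 1↦1, 2↦3, 3↦4, 4↦4]  zeros at y ∈ ∅
  x = 2: [0↦3, 1↦0, 2↦1, 3↦1, 4↦0]  zeros at y ∈ {1, 4}
  x = 3: [0↦2, 1↦3, 2↦3, 3↦2, 4↦0]  zeros at y ∈ {4}
  x = 4: [0↦0, 1↦0, 2↦4, 3↦2, 4↦4]  zeros at y ∈ {0, 1}
Collecting zeros: affine points = {(2, 1), (2, 4), (3, 4), (4, 0), (4, 1)}.
Total count |C(F_5)_aff| = 5.


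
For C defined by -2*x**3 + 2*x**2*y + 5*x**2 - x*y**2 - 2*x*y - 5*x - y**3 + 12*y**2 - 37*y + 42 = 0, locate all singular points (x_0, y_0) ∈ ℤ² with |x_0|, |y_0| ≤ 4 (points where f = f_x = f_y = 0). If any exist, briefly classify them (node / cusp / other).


Singular points: {(2, 3)}; classification: node.

Compute partial derivatives:
  f_x = -6*x**2 + 4*x*y + 10*x - y**2 - 2*y - 5.
  f_y = 2*x**2 - 2*x*y - 2*x - 3*y**2 + 24*y - 37.
Scan x_0 ∈ {−4, ..., 4}. For each x_0, f_y(x_0, y) is a polynomial in y; find its integer roots y ∈ {−4, ..., 4}, then test f_x and f at those candidates.
  x = -4: f_y(-4, y) = -3*y**2 + 32*y + 3; no integer root y with |y| ≤ 4.
  x = -3: f_y(-3, y) = -3*y**2 + 30*y - 13; no integer root y with |y| ≤ 4.
  x = -2: f_y(-2, y) = -3*y**2 + 28*y - 25; vanishes at y ∈ {1}. (-2, 1): f_x = -60 ≠ 0.
  x = -1: f_y(-1, y) = -3*y**2 + 26*y - 33; no integer root y with |y| ≤ 4.
  x = 0: f_y(0, y) = -3*y**2 + 24*y - 37; no integer root y with |y| ≤ 4.
  x = 1: f_y(1, y) = -3*y**2 + 22*y - 37; no integer root y with |y| ≤ 4.
  x = 2: f_y(2, y) = -3*y**2 + 20*y - 33; vanishes at y ∈ {3}. (2, 3): f_x = 0, f = 0 — SINGULAR.
  x = 3: f_y(3, y) = -3*y**2 + 18*y - 25; no integer root y with |y| ≤ 4.
  x = 4: f_y(4, y) = -3*y**2 + 16*y - 13; vanishes at y ∈ {1}. (4, 1): f_x = -48 ≠ 0.
Only singular point on the grid: (2, 3).
Classify: substitute x = 2 + u, y = 3 + v and expand: f = -2*u**3 + 2*u**2*v - u**2 - u*v**2 - v**3 + v**2.
No constant or linear terms (consistent with a singular point). Quadratic part: -u**2 + v**2. Cubic part: -2*u**3 + 2*u**2*v - u*v**2 - v**3.
The quadratic part v**2 - u**2 = (v − u)(v + u) splits into two distinct linear factors, so there are two distinct tangent lines y − 3 = ±(x − 2) — this is a node (ordinary double point).
Classification: node.


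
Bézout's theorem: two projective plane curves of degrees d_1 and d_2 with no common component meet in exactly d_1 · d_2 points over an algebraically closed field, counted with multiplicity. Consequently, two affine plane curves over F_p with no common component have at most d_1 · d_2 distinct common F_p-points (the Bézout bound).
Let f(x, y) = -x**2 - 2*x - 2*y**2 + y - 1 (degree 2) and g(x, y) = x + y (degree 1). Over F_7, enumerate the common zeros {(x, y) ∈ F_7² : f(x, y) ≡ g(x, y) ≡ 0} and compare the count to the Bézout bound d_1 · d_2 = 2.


Common zeros: {(1, 6), (5, 2)}; count = 2; Bézout bound = 2.

deg(f) = 2, deg(g) = 1, so Bézout bound = 2.
Scan x ∈ F_7. For each x, list the y ∈ F_7 with f(x, y) ≡ 0 and those with g(x, y) ≡ 0 (mod 7); the common zeros in that column are the intersection.
  x = 0: f ≡ 0 at y ∈ {2}; g ≡ 0 at y ∈ {0}; common: ∅.
  x = 1: f ≡ 0 at y ∈ {5, 6}; g ≡ 0 at y ∈ {6}; common: {6}.
  x = 2: f ≡ 0 at y ∈ ∅; g ≡ 0 at y ∈ {5}; common: ∅.
  x = 3: f ≡ 0 at y ∈ ∅; g ≡ 0 at y ∈ {4}; common: ∅.
  x = 4: f ≡ 0 at y ∈ {5, 6}; g ≡ 0 at y ∈ {3}; common: ∅.
  x = 5: f ≡ 0 at y ∈ {2}; g ≡ 0 at y ∈ {2}; common: {2}.
  x = 6: f ≡ 0 at y ∈ {0, 4}; g ≡ 0 at y ∈ {1}; common: ∅.
Collecting: common zeros = {(1, 6), (5, 2)}, so the count is 2.
Comparison with the Bézout bound: 2 ≤ 2 = deg(f)·deg(g), as expected for curves with no common component (the bound is attained).


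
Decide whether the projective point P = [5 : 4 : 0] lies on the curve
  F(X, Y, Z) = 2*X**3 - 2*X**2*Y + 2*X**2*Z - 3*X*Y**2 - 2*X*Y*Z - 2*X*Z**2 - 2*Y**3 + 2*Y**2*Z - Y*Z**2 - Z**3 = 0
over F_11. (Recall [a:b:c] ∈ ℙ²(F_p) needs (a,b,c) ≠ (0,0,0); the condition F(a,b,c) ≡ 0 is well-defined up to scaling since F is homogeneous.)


F(5,4,0) ≡ 1 (mod 11); P is NOT on the curve.

Evaluate F(5, 4, 0) term-by-term (mod 11).
  2*X**3 ↦ 2·125·1·1 = 250
  -2*X**2*Y ↦ -2·25·4·1 = -200
  2*X**2*Z ↦ 2·25·1·0 = 0
  -3*X*Y**2 ↦ -3·5·16·1 = -240
  -2*X*Y*Z ↦ -2·5·4·0 = 0
  -2*X*Z**2 ↦ -2·5·1·0 = 0
  -2*Y**3 ↦ -2·1·64·1 = -128
  2*Y**2*Z ↦ 2·1·16·0 = 0
  -Y*Z**2 ↦ -1·1·4·0 = 0
  -Z**3 ↦ -1·1·1·0 = 0
Sum: F(5, 4, 0) = (250) + (-200) + (0) + (-240) + (0) + (0) + (-128) + (0) + (0) + (0) = -318.
Reducing mod 11: -318 ≡ 1 (mod 11).
Since F(a, b, c) ≡ 1 ≠ 0 (mod 11), P does NOT lie on the curve.


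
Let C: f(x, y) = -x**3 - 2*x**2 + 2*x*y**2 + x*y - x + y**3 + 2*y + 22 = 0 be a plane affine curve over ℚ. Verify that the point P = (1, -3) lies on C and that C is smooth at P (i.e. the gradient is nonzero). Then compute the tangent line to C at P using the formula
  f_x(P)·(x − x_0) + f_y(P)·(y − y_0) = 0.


Tangent line at P: 7*x + 18*y + 47 = 0.

Step 1: f(1, -3) = 0, so P lies on C.
Step 2: partial derivatives
  f_x(x, y) = -3*x**2 - 4*x + 2*y**2 + y - 1, f_y(x, y) = 4*x*y + x + 3*y**2 + 2.
  f_x(P) = 7, f_y(P) = 18 (gradient nonzero, so P is smooth).
Step 3: tangent line at P: 7·(x − 1) + 18·(y − -3) = 0.
Expanding: 7*x + 18*y + 47 = 0.


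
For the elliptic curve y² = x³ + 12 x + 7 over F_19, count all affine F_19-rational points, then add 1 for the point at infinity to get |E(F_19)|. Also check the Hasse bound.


Affine points = {(0, 8), (0, 11), (1, 1), (1, 18), (2, 1), (2, 18), (4, 9), (4, 10), (7, 4), (7, 15), (8, 8), (8, 11), (10, 5), (10, 14), (11, 8), (11, 11), (12, 6), (12, 13), (13, 2), (13, 17), (15, 3), (15, 16), (16, 1), (16, 18)}; affine count = 24; |E(F_19)| = 25.

Discriminant check: Δ ∝ 4a³ + 27b² = 4·12³ + 27·7² = 4·1728 + 27·49 ≡ 8 (mod 19). Nonzero ⇒ E is nonsingular.
For each x ∈ F_19, compute rhs = x³ + 12·x + 7 mod 19, then count y ∈ F_19 with y² ≡ rhs.
  x = 0: rhs = 7, matching y values: 8, 11 (2 points).
  x = 1: rhs = 1, matching y values: 1, 18 (2 points).
  x = 2: rhs = 1, matching y values: 1, 18 (2 points).
  x = 3: rhs = 13, matching y values: none (0 points).
  x = 4: rhs = 5, matching y values: 9, 10 (2 points).
  x = 5: rhs = 2, matching y values: none (0 points).
  x = 6: rhs = 10, matching y values: none (0 points).
  x = 7: rhs = 16, matching y values: 4, 15 (2 points).
  x = 8: rhs = 7, matching y values: 8, 11 (2 points).
  x = 9: rhs = 8, matching y values: none (0 points).
  x = 10: rhs = 6, matching y values: 5, 14 (2 points).
  x = 11: rhs = 7, matching y values: 8, 11 (2 points).
  x = 12: rhs = 17, matching y values: 6, 13 (2 points).
  x = 13: rhs = 4, matching y values: 2, 17 (2 points).
  x = 14: rhs = 12, matching y values: none (0 points).
  x = 15: rhs = 9, matching y values: 3, 16 (2 points).
  x = 16: rhs = 1, matching y values: 1, 18 (2 points).
  x = 17: rhs = 13, matching y values: none (0 points).
  x = 18: rhs = 13, matching y values: none (0 points).
Total affine count: 24.
Full point count |E(F_19)| = 24 + 1 = 25.
Hasse bound: |25 − (19+1)| = |5| = 5 ≤ 2√19 ≈ 8.7178 ✓.


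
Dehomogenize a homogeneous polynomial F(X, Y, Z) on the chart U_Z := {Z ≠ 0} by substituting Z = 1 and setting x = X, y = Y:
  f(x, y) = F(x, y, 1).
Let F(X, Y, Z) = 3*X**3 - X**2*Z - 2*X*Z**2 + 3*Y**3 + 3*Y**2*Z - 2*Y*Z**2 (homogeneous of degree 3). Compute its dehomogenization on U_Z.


f(x, y) = 3*x**3 - x**2 - 2*x + 3*y**3 + 3*y**2 - 2*y

On U_Z we set Z = 1. Each monomial c·X^i·Y^j·Z^k in F becomes c·x^i·y^j·1^k = c·x^i·y^j.
Substituting Z = 1: F(X, Y, 1) = 3*x**3 - x**2 - 2*x + 3*y**3 + 3*y**2 - 2*y.
Note: deg(f) ≤ deg(F) = 3; strict inequality happens when F is divisible by Z (lost terms).


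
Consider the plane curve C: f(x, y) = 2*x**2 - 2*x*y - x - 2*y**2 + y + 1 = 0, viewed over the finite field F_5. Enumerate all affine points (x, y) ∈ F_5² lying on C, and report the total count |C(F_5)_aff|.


Affine F_5-points: {(0, 1), (0, 2), (2, 3), (4, 1), (4, 3)}; count = 5.

For each of the 25 pairs (x, y) ∈ F_5², evaluate f(x, y) mod 5. Record the zeros.
  x = 0: [0↦1, 1↦0, 2↦0, 3↦1, 4↦3]  zeros at y ∈ {1, 2}
  x = 1: [0↦2, 1↦4, 2↦2, 3↦1, 4↦1]  zeros at y ∈ ∅
  x = 2: [0↦2, 1↦2, 2↦3, 3↦0, 4↦3]  zeros at y ∈ {3}
  x = 3: [0↦1, 1↦4, 2↦3, 3↦3, 4↦4]  zeros at y ∈ ∅
  x = 4: [0↦4, 1↦0, 2↦2, 3↦0, 4↦4]  zeros at y ∈ {1, 3}
Collecting zeros: affine points = {(0, 1), (0, 2), (2, 3), (4, 1), (4, 3)}.
Total count |C(F_5)_aff| = 5.


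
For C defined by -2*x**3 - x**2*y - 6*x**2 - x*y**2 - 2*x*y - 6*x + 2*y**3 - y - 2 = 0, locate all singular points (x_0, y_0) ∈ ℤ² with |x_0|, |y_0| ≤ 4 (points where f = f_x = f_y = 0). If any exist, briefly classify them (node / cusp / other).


Singular points: {(-1, 0)}; classification: cusp.

Compute partial derivatives:
  f_x = -6*x**2 - 2*x*y - 12*x - y**2 - 2*y - 6.
  f_y = -x**2 - 2*x*y - 2*x + 6*y**2 - 1.
Scan x_0 ∈ {−4, ..., 4}. For each x_0, f_y(x_0, y) is a polynomial in y; find its integer roots y ∈ {−4, ..., 4}, then test f_x and f at those candidates.
  x = -4: f_y(-4, y) = 6*y**2 + 8*y - 9; no integer root y with |y| ≤ 4.
  x = -3: f_y(-3, y) = 6*y**2 + 6*y - 4; no integer root y with |y| ≤ 4.
  x = -2: f_y(-2, y) = 6*y**2 + 4*y - 1; no integer root y with |y| ≤ 4.
  x = -1: f_y(-1, y) = 6*y**2 + 2*y; vanishes at y ∈ {0}. (-1, 0): f_x = 0, f = 0 — SINGULAR.
  x = 0: f_y(0, y) = 6*y**2 - 1; no integer root y with |y| ≤ 4.
  x = 1: f_y(1, y) = 6*y**2 - 2*y - 4; vanishes at y ∈ {1}. (1, 1): f_x = -29 ≠ 0.
  x = 2: f_y(2, y) = 6*y**2 - 4*y - 9; no integer root y with |y| ≤ 4.
  x = 3: f_y(3, y) = 6*y**2 - 6*y - 16; no integer root y with |y| ≤ 4.
  x = 4: f_y(4, y) = 6*y**2 - 8*y - 25; no integer root y with |y| ≤ 4.
Only singular point on the grid: (-1, 0).
Classify: substitute x = -1 + u, y = 0 + v and expand: f = -2*u**3 - u**2*v - u*v**2 + 2*v**3 + v**2.
No constant or linear terms (consistent with a singular point). Quadratic part: v**2. Cubic part: -2*u**3 - u**2*v - u*v**2 + 2*v**3.
The quadratic part v**2 is a perfect square, so there is a single (double) tangent line v = 0, i.e. y = 0. Restricting the cubic part to that line (v = 0) leaves -2*u**3 ≠ 0, so f is not divisible by v and the branch is v² ≈ 2*u**3 to lowest order — this is a cusp.
Classification: cusp.


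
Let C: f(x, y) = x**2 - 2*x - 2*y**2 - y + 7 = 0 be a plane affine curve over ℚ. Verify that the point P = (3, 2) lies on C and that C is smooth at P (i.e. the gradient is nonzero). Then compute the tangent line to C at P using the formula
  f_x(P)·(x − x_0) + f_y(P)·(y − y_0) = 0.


Tangent line at P: 4*x - 9*y + 6 = 0.

Step 1: f(3, 2) = 0, so P lies on C.
Step 2: partial derivatives
  f_x(x, y) = 2*x - 2, f_y(x, y) = -4*y - 1.
  f_x(P) = 4, f_y(P) = -9 (gradient nonzero, so P is smooth).
Step 3: tangent line at P: 4·(x − 3) + -9·(y − 2) = 0.
Expanding: 4*x - 9*y + 6 = 0.


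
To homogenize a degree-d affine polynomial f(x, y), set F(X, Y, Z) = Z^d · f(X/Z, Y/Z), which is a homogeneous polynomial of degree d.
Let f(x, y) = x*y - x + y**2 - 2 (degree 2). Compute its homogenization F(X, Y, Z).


F(X, Y, Z) = X*Y - X*Z + Y**2 - 2*Z**2

deg(f) = 2.
Substitute x = X/Z, y = Y/Z into f, then multiply by Z^2.
  monomial 1·x^1·y^1 ↦ 1·X^1·Y^1·Z^0.
  monomial -1·x^1·y^0 ↦ -1·X^1·Y^0·Z^1.
  monomial 1·x^0·y^2 ↦ 1·X^0·Y^2·Z^0.
  monomial -2·x^0·y^0 ↦ -2·X^0·Y^0·Z^2.
Collecting: F(X, Y, Z) = X*Y - X*Z + Y**2 - 2*Z**2.


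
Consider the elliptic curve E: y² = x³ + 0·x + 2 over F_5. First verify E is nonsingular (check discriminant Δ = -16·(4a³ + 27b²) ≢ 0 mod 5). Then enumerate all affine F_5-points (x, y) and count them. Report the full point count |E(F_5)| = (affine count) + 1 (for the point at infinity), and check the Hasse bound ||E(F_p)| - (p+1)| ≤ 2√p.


Affine points = {(2, 0), (3, 2), (3, 3), (4, 1), (4, 4)}; affine count = 5; |E(F_5)| = 6.

Discriminant check: Δ ∝ 4a³ + 27b² = 4·0³ + 27·2² = 4·0 + 27·4 ≡ 3 (mod 5). Nonzero ⇒ E is nonsingular.
For each x ∈ F_5, compute rhs = x³ + 0·x + 2 mod 5, then count y ∈ F_5 with y² ≡ rhs.
  x = 0: rhs = 2, matching y values: none (0 points).
  x = 1: rhs = 3, matching y values: none (0 points).
  x = 2: rhs = 0, matching y values: 0 (1 points).
  x = 3: rhs = 4, matching y values: 2, 3 (2 points).
  x = 4: rhs = 1, matching y values: 1, 4 (2 points).
Total affine count: 5.
Full point count |E(F_5)| = 5 + 1 = 6.
Hasse bound: |6 − (5+1)| = |0| = 0 ≤ 2√5 ≈ 4.4721 ✓.


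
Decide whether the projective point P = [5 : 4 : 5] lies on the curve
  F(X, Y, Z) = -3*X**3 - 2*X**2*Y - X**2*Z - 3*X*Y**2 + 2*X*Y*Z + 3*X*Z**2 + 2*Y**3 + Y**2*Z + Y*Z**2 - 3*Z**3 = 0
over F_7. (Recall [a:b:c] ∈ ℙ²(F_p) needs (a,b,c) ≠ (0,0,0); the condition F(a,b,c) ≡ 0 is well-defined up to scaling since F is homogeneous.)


F(5,4,5) ≡ 2 (mod 7); P is NOT on the curve.

Evaluate F(5, 4, 5) term-by-term (mod 7).
  -3*X**3 ↦ -3·125·1·1 = -375
  -2*X**2*Y ↦ -2·25·4·1 = -200
  -X**2*Z ↦ -1·25·1·5 = -125
  -3*X*Y**2 ↦ -3·5·16·1 = -240
  2*X*Y*Z ↦ 2·5·4·5 = 200
  3*X*Z**2 ↦ 3·5·1·25 = 375
  2*Y**3 ↦ 2·1·64·1 = 128
  Y**2*Z ↦ 1·1·16·5 = 80
  Y*Z**2 ↦ 1·1·4·25 = 100
  -3*Z**3 ↦ -3·1·1·125 = -375
Sum: F(5, 4, 5) = (-375) + (-200) + (-125) + (-240) + (200) + (375) + (128) + (80) + (100) + (-375) = -432.
Reducing mod 7: -432 ≡ 2 (mod 7).
Since F(a, b, c) ≡ 2 ≠ 0 (mod 7), P does NOT lie on the curve.


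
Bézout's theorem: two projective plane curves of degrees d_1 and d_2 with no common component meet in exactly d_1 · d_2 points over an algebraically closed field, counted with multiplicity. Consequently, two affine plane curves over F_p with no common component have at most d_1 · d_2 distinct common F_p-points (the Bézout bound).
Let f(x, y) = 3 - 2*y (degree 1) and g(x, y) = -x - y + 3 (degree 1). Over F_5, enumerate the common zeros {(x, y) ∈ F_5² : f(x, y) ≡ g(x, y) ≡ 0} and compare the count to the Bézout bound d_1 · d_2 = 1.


Common zeros: {(4, 4)}; count = 1; Bézout bound = 1.

deg(f) = 1, deg(g) = 1, so Bézout bound = 1.
Scan x ∈ F_5. For each x, list the y ∈ F_5 with f(x, y) ≡ 0 and those with g(x, y) ≡ 0 (mod 5); the common zeros in that column are the intersection.
  x = 0: f ≡ 0 at y ∈ {4}; g ≡ 0 at y ∈ {3}; common: ∅.
  x = 1: f ≡ 0 at y ∈ {4}; g ≡ 0 at y ∈ {2}; common: ∅.
  x = 2: f ≡ 0 at y ∈ {4}; g ≡ 0 at y ∈ {1}; common: ∅.
  x = 3: f ≡ 0 at y ∈ {4}; g ≡ 0 at y ∈ {0}; common: ∅.
  x = 4: f ≡ 0 at y ∈ {4}; g ≡ 0 at y ∈ {4}; common: {4}.
Collecting: common zeros = {(4, 4)}, so the count is 1.
Comparison with the Bézout bound: 1 ≤ 1 = deg(f)·deg(g), as expected for curves with no common component (the bound is attained).


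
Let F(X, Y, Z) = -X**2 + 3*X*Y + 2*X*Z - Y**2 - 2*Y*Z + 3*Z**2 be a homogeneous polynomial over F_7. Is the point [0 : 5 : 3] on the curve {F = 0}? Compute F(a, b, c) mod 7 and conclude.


F(0,5,3) ≡ 0 (mod 7); P is on the curve.

Evaluate F(0, 5, 3) term-by-term (mod 7).
  -X**2 ↦ -1·0·1·1 = 0
  3*X*Y ↦ 3·0·5·1 = 0
  2*X*Z ↦ 2·0·1·3 = 0
  -Y**2 ↦ -1·1·25·1 = -25
  -2*Y*Z ↦ -2·1·5·3 = -30
  3*Z**2 ↦ 3·1·1·9 = 27
Sum: F(0, 5, 3) = (0) + (0) + (0) + (-25) + (-30) + (27) = -28.
Reducing mod 7: -28 ≡ 0 (mod 7).
Since F(a, b, c) ≡ 0 (mod 7), P lies on the curve.


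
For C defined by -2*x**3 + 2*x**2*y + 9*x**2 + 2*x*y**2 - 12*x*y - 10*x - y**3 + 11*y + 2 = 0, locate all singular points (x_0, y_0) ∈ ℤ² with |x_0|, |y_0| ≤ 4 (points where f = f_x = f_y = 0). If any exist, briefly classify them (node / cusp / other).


Singular points: {(2, 1)}; classification: node.

Compute partial derivatives:
  f_x = -6*x**2 + 4*x*y + 18*x + 2*y**2 - 12*y - 10.
  f_y = 2*x**2 + 4*x*y - 12*x - 3*y**2 + 11.
Scan x_0 ∈ {−4, ..., 4}. For each x_0, f_y(x_0, y) is a polynomial in y; find its integer roots y ∈ {−4, ..., 4}, then test f_x and f at those candidates.
  x = -4: f_y(-4, y) = -3*y**2 - 16*y + 91; no integer root y with |y| ≤ 4.
  x = -3: f_y(-3, y) = -3*y**2 - 12*y + 65; no integer root y with |y| ≤ 4.
  x = -2: f_y(-2, y) = -3*y**2 - 8*y + 43; no integer root y with |y| ≤ 4.
  x = -1: f_y(-1, y) = -3*y**2 - 4*y + 25; no integer root y with |y| ≤ 4.
  x = 0: f_y(0, y) = 11 - 3*y**2; no integer root y with |y| ≤ 4.
  x = 1: f_y(1, y) = -3*y**2 + 4*y + 1; no integer root y with |y| ≤ 4.
  x = 2: f_y(2, y) = -3*y**2 + 8*y - 5; vanishes at y ∈ {1}. (2, 1): f_x = 0, f = 0 — SINGULAR.
  x = 3: f_y(3, y) = -3*y**2 + 12*y - 7; no integer root y with |y| ≤ 4.
  x = 4: f_y(4, y) = -3*y**2 + 16*y - 5; no integer root y with |y| ≤ 4.
Only singular point on the grid: (2, 1).
Classify: substitute x = 2 + u, y = 1 + v and expand: f = -2*u**3 + 2*u**2*v - u**2 + 2*u*v**2 - v**3 + v**2.
No constant or linear terms (consistent with a singular point). Quadratic part: -u**2 + v**2. Cubic part: -2*u**3 + 2*u**2*v + 2*u*v**2 - v**3.
The quadratic part v**2 - u**2 = (v − u)(v + u) splits into two distinct linear factors, so there are two distinct tangent lines y − 1 = ±(x − 2) — this is a node (ordinary double point).
Classification: node.


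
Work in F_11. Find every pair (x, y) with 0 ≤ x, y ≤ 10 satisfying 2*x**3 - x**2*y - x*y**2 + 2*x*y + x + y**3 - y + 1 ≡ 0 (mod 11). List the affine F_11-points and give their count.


Affine F_11-points: {(0, 5), (1, 3), (3, 5), (4, 1), (5, 4), (5, 5), (5, 7), (7, 3), (10, 3)}; count = 9.

For each of the 121 pairs (x, y) ∈ F_11², evaluate f(x, y) mod 11. Record the zeros.
  x = 0: [0↦1, 1↦1, 2↦7, 3↦3, 4↦6, 5↦0, 6↦2, 7↦7, 8↦10, 9↦6, 10↦1]  zeros at y ∈ {5}
  x = 1: [0↦4, 1↦4, 2↦8, 3↦0, 4↦8, 5↦5, 6↦8, 7↦1, 8↦1, 9↦3, 10↦2]  zeros at y ∈ {3}
  x = 2: [0↦8, 1↦6, 2↦6, 3↦3, 4↦3, 5↦1, 6↦3, 7↦4, 8↦10, 9↦5, 10↦6]  zeros at y ∈ ∅
  x = 3: [0↦3, 1↦8, 2↦2, 3↦2, 4↦3, 5↦0, 6↦10, 7↦6, 8↦5, 9↦2, 10↦3]  zeros at y ∈ {5}
  x = 4: [0↦1, 1↦0, 2↦8, 3↦9, 4↦9, 5↦3, 6↦8, 7↦8, 8↦9, 9↦6, 10↦5]  zeros at y ∈ {1}
  x = 5: [0↦3, 1↦5, 2↦3, 3↦3, 4↦0, 5↦0, 6↦9, 7↦0, 8↦1, 9↦7, 10↦2]  zeros at y ∈ {4, 5, 7}
  x = 6: [0↦10, 1↦2, 2↦10, 3↦7, 4↦10, 5↦3, 6↦3, 7↦5, 8↦4, 9↦6, 10↦6]  zeros at y ∈ ∅
  x = 7: [0↦1, 1↦3, 2↦8, 3↦0, 4↦7, 5↦2, 6↦2, 7↦2, 8↦8, 9↦4, 10↦7]  zeros at y ∈ {3}
  x = 8: [0↦10, 1↦9, 2↦9, 3↦5, 4↦3, 5↦9, 6↦7, 7↦3, 8↦3, 9↦2, 10↦6]  zeros at y ∈ ∅
  x = 9: [0↦5, 1↦10, 2↦3, 3↦1, 4↦10, 5↦3, 6↦8, 7↦9, 8↦1, 9↦1, 10↦4]  zeros at y ∈ ∅
  x = 10: [0↦9, 1↦7, 2↦2, 3↦0, 4↦7, 5↦7, 6↦6, 7↦10, 8↦3, 9↦2, 10↦2]  zeros at y ∈ {3}
Collecting zeros: affine points = {(0, 5), (1, 3), (3, 5), (4, 1), (5, 4), (5, 5), (5, 7), (7, 3), (10, 3)}.
Total count |C(F_11)_aff| = 9.


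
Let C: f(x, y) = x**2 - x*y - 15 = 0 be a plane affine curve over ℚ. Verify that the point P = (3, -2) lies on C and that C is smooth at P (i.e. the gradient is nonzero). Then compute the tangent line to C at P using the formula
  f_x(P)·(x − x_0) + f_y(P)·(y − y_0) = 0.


Tangent line at P: 8*x - 3*y - 30 = 0.

Step 1: f(3, -2) = 0, so P lies on C.
Step 2: partial derivatives
  f_x(x, y) = 2*x - y, f_y(x, y) = -x.
  f_x(P) = 8, f_y(P) = -3 (gradient nonzero, so P is smooth).
Step 3: tangent line at P: 8·(x − 3) + -3·(y − -2) = 0.
Expanding: 8*x - 3*y - 30 = 0.


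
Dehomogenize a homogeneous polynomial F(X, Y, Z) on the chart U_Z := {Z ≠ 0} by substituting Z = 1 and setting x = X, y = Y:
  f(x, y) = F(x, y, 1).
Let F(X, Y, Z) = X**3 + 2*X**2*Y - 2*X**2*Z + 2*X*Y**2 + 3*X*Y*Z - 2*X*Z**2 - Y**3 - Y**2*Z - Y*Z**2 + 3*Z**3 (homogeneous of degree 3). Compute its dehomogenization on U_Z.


f(x, y) = x**3 + 2*x**2*y - 2*x**2 + 2*x*y**2 + 3*x*y - 2*x - y**3 - y**2 - y + 3

On U_Z we set Z = 1. Each monomial c·X^i·Y^j·Z^k in F becomes c·x^i·y^j·1^k = c·x^i·y^j.
Substituting Z = 1: F(X, Y, 1) = x**3 + 2*x**2*y - 2*x**2 + 2*x*y**2 + 3*x*y - 2*x - y**3 - y**2 - y + 3.
Note: deg(f) ≤ deg(F) = 3; strict inequality happens when F is divisible by Z (lost terms).


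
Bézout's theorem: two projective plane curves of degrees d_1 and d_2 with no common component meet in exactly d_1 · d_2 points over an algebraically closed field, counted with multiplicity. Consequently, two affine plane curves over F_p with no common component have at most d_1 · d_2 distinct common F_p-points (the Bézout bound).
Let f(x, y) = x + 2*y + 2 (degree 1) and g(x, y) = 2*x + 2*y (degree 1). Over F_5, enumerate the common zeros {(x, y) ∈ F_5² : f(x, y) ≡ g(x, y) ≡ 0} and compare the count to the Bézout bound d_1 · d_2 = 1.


Common zeros: {(2, 3)}; count = 1; Bézout bound = 1.

deg(f) = 1, deg(g) = 1, so Bézout bound = 1.
Scan x ∈ F_5. For each x, list the y ∈ F_5 with f(x, y) ≡ 0 and those with g(x, y) ≡ 0 (mod 5); the common zeros in that column are the intersection.
  x = 0: f ≡ 0 at y ∈ {4}; g ≡ 0 at y ∈ {0}; common: ∅.
  x = 1: f ≡ 0 at y ∈ {1}; g ≡ 0 at y ∈ {4}; common: ∅.
  x = 2: f ≡ 0 at y ∈ {3}; g ≡ 0 at y ∈ {3}; common: {3}.
  x = 3: f ≡ 0 at y ∈ {0}; g ≡ 0 at y ∈ {2}; common: ∅.
  x = 4: f ≡ 0 at y ∈ {2}; g ≡ 0 at y ∈ {1}; common: ∅.
Collecting: common zeros = {(2, 3)}, so the count is 1.
Comparison with the Bézout bound: 1 ≤ 1 = deg(f)·deg(g), as expected for curves with no common component (the bound is attained).


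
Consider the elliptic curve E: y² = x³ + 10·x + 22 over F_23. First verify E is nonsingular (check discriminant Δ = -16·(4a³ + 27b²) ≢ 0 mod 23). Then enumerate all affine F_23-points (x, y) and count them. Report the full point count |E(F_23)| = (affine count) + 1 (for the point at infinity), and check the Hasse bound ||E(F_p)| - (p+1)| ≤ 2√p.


Affine points = {(2, 2), (2, 21), (5, 6), (5, 17), (8, 4), (8, 19), (9, 6), (9, 17), (10, 8), (10, 15), (13, 7), (13, 16), (14, 10), (14, 13), (16, 0), (18, 10), (18, 13)}; affine count = 17; |E(F_23)| = 18.

Discriminant check: Δ ∝ 4a³ + 27b² = 4·10³ + 27·22² = 4·1000 + 27·484 ≡ 2 (mod 23). Nonzero ⇒ E is nonsingular.
For each x ∈ F_23, compute rhs = x³ + 10·x + 22 mod 23, then count y ∈ F_23 with y² ≡ rhs.
  x = 0: rhs = 22, matching y values: none (0 points).
  x = 1: rhs = 10, matching y values: none (0 points).
  x = 2: rhs = 4, matching y values: 2, 21 (2 points).
  x = 3: rhs = 10, matching y values: none (0 points).
  x = 4: rhs = 11, matching y values: none (0 points).
  x = 5: rhs = 13, matching y values: 6, 17 (2 points).
  x = 6: rhs = 22, matching y values: none (0 points).
  x = 7: rhs = 21, matching y values: none (0 points).
  x = 8: rhs = 16, matching y values: 4, 19 (2 points).
  x = 9: rhs = 13, matching y values: 6, 17 (2 points).
  x = 10: rhs = 18, matching y values: 8, 15 (2 points).
  x = 11: rhs = 14, matching y values: none (0 points).
  x = 12: rhs = 7, matching y values: none (0 points).
  x = 13: rhs = 3, matching y values: 7, 16 (2 points).
  x = 14: rhs = 8, matching y values: 10, 13 (2 points).
  x = 15: rhs = 5, matching y values: none (0 points).
  x = 16: rhs = 0, matching y values: 0 (1 points).
  x = 17: rhs = 22, matching y values: none (0 points).
  x = 18: rhs = 8, matching y values: 10, 13 (2 points).
  x = 19: rhs = 10, matching y values: none (0 points).
  x = 20: rhs = 11, matching y values: none (0 points).
  x = 21: rhs = 17, matching y values: none (0 points).
  x = 22: rhs = 11, matching y values: none (0 points).
Total affine count: 17.
Full point count |E(F_23)| = 17 + 1 = 18.
Hasse bound: |18 − (23+1)| = |-6| = 6 ≤ 2√23 ≈ 9.5917 ✓.


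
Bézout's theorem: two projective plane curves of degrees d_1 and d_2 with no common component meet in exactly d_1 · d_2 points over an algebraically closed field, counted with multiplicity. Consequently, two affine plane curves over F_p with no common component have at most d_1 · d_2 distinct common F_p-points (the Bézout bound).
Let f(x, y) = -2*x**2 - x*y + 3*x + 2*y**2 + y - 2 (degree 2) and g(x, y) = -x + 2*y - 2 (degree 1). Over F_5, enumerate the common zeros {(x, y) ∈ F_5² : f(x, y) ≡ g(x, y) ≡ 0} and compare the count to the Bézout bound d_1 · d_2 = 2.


Common zeros: ∅; count = 0; Bézout bound = 2.

deg(f) = 2, deg(g) = 1, so Bézout bound = 2.
Scan x ∈ F_5. For each x, list the y ∈ F_5 with f(x, y) ≡ 0 and those with g(x, y) ≡ 0 (mod 5); the common zeros in that column are the intersection.
  x = 0: f ≡ 0 at y ∈ ∅; g ≡ 0 at y ∈ {1}; common: ∅.
  x = 1: f ≡ 0 at y ∈ ∅; g ≡ 0 at y ∈ {4}; common: ∅.
  x = 2: f ≡ 0 at y ∈ ∅; g ≡ 0 at y ∈ {2}; common: ∅.
  x = 3: f ≡ 0 at y ∈ ∅; g ≡ 0 at y ∈ {0}; common: ∅.
  x = 4: f ≡ 0 at y ∈ {2}; g ≡ 0 at y ∈ {3}; common: ∅.
Collecting: common zeros = ∅, so the count is 0.
Comparison with the Bézout bound: 0 ≤ 2 = deg(f)·deg(g), as expected for curves with no common component (the affine F_5-count falls short of the bound because intersections may lie at infinity, over extension fields, or carry multiplicity).


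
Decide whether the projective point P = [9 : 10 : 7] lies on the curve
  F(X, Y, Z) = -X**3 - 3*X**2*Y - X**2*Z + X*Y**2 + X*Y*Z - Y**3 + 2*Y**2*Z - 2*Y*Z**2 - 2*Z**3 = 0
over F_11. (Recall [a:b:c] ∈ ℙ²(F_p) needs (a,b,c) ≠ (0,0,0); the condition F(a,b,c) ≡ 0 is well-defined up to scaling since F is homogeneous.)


F(9,10,7) ≡ 3 (mod 11); P is NOT on the curve.

Evaluate F(9, 10, 7) term-by-term (mod 11).
  -X**3 ↦ -1·729·1·1 = -729
  -3*X**2*Y ↦ -3·81·10·1 = -2430
  -X**2*Z ↦ -1·81·1·7 = -567
  X*Y**2 ↦ 1·9·100·1 = 900
  X*Y*Z ↦ 1·9·10·7 = 630
  -Y**3 ↦ -1·1·1000·1 = -1000
  2*Y**2*Z ↦ 2·1·100·7 = 1400
  -2*Y*Z**2 ↦ -2·1·10·49 = -980
  -2*Z**3 ↦ -2·1·1·343 = -686
Sum: F(9, 10, 7) = (-729) + (-2430) + (-567) + (900) + (630) + (-1000) + (1400) + (-980) + (-686) = -3462.
Reducing mod 11: -3462 ≡ 3 (mod 11).
Since F(a, b, c) ≡ 3 ≠ 0 (mod 11), P does NOT lie on the curve.


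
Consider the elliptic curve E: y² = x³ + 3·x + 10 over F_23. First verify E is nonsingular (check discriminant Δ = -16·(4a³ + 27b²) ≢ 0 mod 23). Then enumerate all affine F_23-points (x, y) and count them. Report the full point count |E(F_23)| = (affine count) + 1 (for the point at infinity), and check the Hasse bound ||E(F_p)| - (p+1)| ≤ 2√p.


Affine points = {(2, 1), (2, 22), (3, 0), (5, 9), (5, 14), (7, 11), (7, 12), (12, 7), (12, 16), (14, 6), (14, 17), (15, 7), (15, 16), (17, 11), (17, 12), (18, 10), (18, 13), (19, 7), (19, 16), (22, 11), (22, 12)}; affine count = 21; |E(F_23)| = 22.

Discriminant check: Δ ∝ 4a³ + 27b² = 4·3³ + 27·10² = 4·27 + 27·100 ≡ 2 (mod 23). Nonzero ⇒ E is nonsingular.
For each x ∈ F_23, compute rhs = x³ + 3·x + 10 mod 23, then count y ∈ F_23 with y² ≡ rhs.
  x = 0: rhs = 10, matching y values: none (0 points).
  x = 1: rhs = 14, matching y values: none (0 points).
  x = 2: rhs = 1, matching y values: 1, 22 (2 points).
  x = 3: rhs = 0, matching y values: 0 (1 points).
  x = 4: rhs = 17, matching y values: none (0 points).
  x = 5: rhs = 12, matching y values: 9, 14 (2 points).
  x = 6: rhs = 14, matching y values: none (0 points).
  x = 7: rhs = 6, matching y values: 11, 12 (2 points).
  x = 8: rhs = 17, matching y values: none (0 points).
  x = 9: rhs = 7, matching y values: none (0 points).
  x = 10: rhs = 5, matching y values: none (0 points).
  x = 11: rhs = 17, matching y values: none (0 points).
  x = 12: rhs = 3, matching y values: 7, 16 (2 points).
  x = 13: rhs = 15, matching y values: none (0 points).
  x = 14: rhs = 13, matching y values: 6, 17 (2 points).
  x = 15: rhs = 3, matching y values: 7, 16 (2 points).
  x = 16: rhs = 14, matching y values: none (0 points).
  x = 17: rhs = 6, matching y values: 11, 12 (2 points).
  x = 18: rhs = 8, matching y values: 10, 13 (2 points).
  x = 19: rhs = 3, matching y values: 7, 16 (2 points).
  x = 20: rhs = 20, matching y values: none (0 points).
  x = 21: rhs = 19, matching y values: none (0 points).
  x = 22: rhs = 6, matching y values: 11, 12 (2 points).
Total affine count: 21.
Full point count |E(F_23)| = 21 + 1 = 22.
Hasse bound: |22 − (23+1)| = |-2| = 2 ≤ 2√23 ≈ 9.5917 ✓.


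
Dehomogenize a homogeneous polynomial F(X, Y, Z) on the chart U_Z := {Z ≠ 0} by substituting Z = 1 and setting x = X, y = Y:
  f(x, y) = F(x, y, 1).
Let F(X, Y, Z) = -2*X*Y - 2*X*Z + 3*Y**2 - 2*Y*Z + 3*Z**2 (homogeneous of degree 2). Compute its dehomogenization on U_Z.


f(x, y) = -2*x*y - 2*x + 3*y**2 - 2*y + 3

On U_Z we set Z = 1. Each monomial c·X^i·Y^j·Z^k in F becomes c·x^i·y^j·1^k = c·x^i·y^j.
Substituting Z = 1: F(X, Y, 1) = -2*x*y - 2*x + 3*y**2 - 2*y + 3.
Note: deg(f) ≤ deg(F) = 2; strict inequality happens when F is divisible by Z (lost terms).


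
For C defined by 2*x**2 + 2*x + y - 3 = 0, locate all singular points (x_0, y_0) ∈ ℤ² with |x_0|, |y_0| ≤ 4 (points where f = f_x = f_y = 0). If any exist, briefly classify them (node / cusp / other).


No singular points in the scanned grid; C is smooth there.

Compute partial derivatives:
  f_x = 4*x + 2.
  f_y = 1.
f_y = 1 is a nonzero constant, so f_y never vanishes: no point (x, y) can satisfy f = f_x = f_y = 0. In particular no (x, y) ∈ {−4, ..., 4}² is singular; the curve is smooth.


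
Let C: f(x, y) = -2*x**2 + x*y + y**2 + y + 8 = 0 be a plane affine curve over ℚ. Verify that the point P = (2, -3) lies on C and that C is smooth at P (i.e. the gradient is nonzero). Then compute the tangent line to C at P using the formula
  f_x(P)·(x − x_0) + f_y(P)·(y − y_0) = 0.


Tangent line at P: -11*x - 3*y + 13 = 0.

Step 1: f(2, -3) = 0, so P lies on C.
Step 2: partial derivatives
  f_x(x, y) = -4*x + y, f_y(x, y) = x + 2*y + 1.
  f_x(P) = -11, f_y(P) = -3 (gradient nonzero, so P is smooth).
Step 3: tangent line at P: -11·(x − 2) + -3·(y − -3) = 0.
Expanding: -11*x - 3*y + 13 = 0.


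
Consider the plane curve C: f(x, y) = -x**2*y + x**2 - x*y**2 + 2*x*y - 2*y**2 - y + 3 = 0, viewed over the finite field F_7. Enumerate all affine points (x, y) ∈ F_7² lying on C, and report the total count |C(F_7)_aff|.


Affine F_7-points: {(0, 1), (0, 2), (2, 0), (2, 5), (3, 4), (3, 5), (5, 0), (6, 4), (6, 6)}; count = 9.

For each of the 49 pairs (x, y) ∈ F_7², evaluate f(x, y) mod 7. Record the zeros.
  x = 0: [0↦3, 1↦0, 2↦0, 3↦3, 4↦2, 5↦4, 6↦2]  zeros at y ∈ {1, 2}
  x = 1: [0↦4, 1↦1, 2↦6, 3↦5, 4↦5, 5↦6, 6↦1]  zeros at y ∈ ∅
  x = 2: [0↦0, 1↦2, 2↦3, 3↦3, 4↦2, 5↦0, 6↦4]  zeros at y ∈ {0, 5}
  x = 3: [0↦5, 1↦3, 2↦5, 3↦4, 4↦0, 5↦0, 6↦4]  zeros at y ∈ {4, 5}
  x = 4: [0↦5, 1↦4, 2↦5, 3↦1, 4↦6, 5↦6, 6↦1]  zeros at y ∈ ∅
  x = 5: [0↦0, 1↦5, 2↦3, 3↦1, 4↦6, 5↦4, 6↦2]  zeros at y ∈ {0}
  x = 6: [0↦4, 1↦6, 2↦6, 3↦4, 4↦0, 5↦1, 6↦0]  zeros at y ∈ {4, 6}
Collecting zeros: affine points = {(0, 1), (0, 2), (2, 0), (2, 5), (3, 4), (3, 5), (5, 0), (6, 4), (6, 6)}.
Total count |C(F_7)_aff| = 9.
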